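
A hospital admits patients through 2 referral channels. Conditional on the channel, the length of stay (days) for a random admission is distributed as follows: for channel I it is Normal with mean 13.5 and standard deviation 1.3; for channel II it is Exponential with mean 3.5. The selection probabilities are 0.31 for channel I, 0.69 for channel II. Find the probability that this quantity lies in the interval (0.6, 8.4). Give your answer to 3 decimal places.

0.519

Conditional on each channel, P(0.6 < X < 8.4): I: 4.37126e-05; II: 0.751742.
By total probability, P(0.6 < X < 8.4) = 0.31·4.37126e-05 + 0.69·0.751742 = 0.518716.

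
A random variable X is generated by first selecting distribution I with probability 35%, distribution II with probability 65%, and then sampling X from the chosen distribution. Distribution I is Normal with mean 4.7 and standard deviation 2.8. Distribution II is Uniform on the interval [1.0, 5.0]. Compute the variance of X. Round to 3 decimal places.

4.268

Per component, I: μ=4.7, E[X²]=29.93; II: μ=3, E[X²]=10.3333.
E[X] = 0.35·4.7 + 0.65·3 = 3.595.
E[X²] = 0.35·29.93 + 0.65·10.3333 = 17.1922.
Var(X) = E[X²] − (E[X])² = 17.1922 − 12.924 = 4.26814.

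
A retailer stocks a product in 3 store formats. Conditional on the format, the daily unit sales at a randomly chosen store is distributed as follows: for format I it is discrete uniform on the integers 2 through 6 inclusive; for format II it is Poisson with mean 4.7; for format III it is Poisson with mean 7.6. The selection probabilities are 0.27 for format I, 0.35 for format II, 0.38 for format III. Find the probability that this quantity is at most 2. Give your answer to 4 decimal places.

Conditional on each format, P(X ≤ 2): I: 0.2; II: 0.1523; III: 0.0187569.
By total probability, P(X ≤ 2) = 0.27·0.2 + 0.35·0.1523 + 0.38·0.0187569 = 0.114433.

0.1144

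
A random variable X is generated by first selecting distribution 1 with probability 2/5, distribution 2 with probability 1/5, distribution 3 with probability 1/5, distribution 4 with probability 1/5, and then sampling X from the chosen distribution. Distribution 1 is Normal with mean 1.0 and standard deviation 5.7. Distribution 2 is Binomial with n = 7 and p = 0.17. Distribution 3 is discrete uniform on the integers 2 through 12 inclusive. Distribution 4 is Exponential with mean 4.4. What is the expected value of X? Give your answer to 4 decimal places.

Component means — 1: 1; 2: 1.19; 3: 7; 4: 4.4.
E[X] = 0.4·1 + 0.2·1.19 + 0.2·7 + 0.2·4.4 = 2.918.

2.9180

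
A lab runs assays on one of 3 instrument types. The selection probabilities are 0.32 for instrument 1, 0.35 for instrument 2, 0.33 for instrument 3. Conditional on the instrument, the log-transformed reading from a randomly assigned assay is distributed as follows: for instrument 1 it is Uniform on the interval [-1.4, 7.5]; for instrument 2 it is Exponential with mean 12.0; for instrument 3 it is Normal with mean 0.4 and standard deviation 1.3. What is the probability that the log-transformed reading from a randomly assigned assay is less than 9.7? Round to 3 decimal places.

0.844

Conditional on each instrument, P(X < 9.7): 1: 1; 2: 0.5544; 3: 1.
By total probability, P(X < 9.7) = 0.32·1 + 0.35·0.5544 + 0.33·1 = 0.84404.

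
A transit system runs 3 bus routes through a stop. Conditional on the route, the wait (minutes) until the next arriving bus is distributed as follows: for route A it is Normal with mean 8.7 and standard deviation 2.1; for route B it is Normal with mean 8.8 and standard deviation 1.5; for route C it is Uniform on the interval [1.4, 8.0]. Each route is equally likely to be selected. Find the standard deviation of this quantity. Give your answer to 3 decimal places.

Per component, A: μ=8.7, E[X²]=80.1; B: μ=8.8, E[X²]=79.69; C: μ=4.7, E[X²]=25.72.
E[X] = 0.333333·8.7 + 0.333333·8.8 + 0.333333·4.7 = 7.4.
E[X²] = 0.333333·80.1 + 0.333333·79.69 + 0.333333·25.72 = 61.8367.
Var(X) = E[X²] − (E[X])² = 61.8367 − 54.76 = 7.07667.
SD(X) = √7.07667 = 2.6602.

2.660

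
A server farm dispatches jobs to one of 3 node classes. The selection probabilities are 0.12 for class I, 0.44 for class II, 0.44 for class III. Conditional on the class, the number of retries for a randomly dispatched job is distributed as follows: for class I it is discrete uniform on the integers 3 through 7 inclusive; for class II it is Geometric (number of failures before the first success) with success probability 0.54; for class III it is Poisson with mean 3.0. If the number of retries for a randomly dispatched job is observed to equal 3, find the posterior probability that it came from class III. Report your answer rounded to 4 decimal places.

0.6766

Likelihoods P(X=3 | ·): I: 0.2; II: 0.0525614; III: 0.224042.
Posterior ∝ prior × likelihood. Numerator for III: 0.44·0.224042 = 0.0985784.
Normalizing constant: 0.12·0.2 + 0.44·0.0525614 + 0.44·0.224042 = 0.145705.
P(III | observation) = 0.0985784 / 0.145705 = 0.67656.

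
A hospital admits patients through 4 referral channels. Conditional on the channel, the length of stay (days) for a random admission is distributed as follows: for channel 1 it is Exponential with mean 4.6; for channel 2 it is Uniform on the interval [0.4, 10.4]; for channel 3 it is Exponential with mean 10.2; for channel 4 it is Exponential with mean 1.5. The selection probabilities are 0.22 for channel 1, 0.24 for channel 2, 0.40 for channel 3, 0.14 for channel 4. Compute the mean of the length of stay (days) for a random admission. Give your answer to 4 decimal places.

6.5980

Component means — 1: 4.6; 2: 5.4; 3: 10.2; 4: 1.5.
E[X] = 0.22·4.6 + 0.24·5.4 + 0.4·10.2 + 0.14·1.5 = 6.598.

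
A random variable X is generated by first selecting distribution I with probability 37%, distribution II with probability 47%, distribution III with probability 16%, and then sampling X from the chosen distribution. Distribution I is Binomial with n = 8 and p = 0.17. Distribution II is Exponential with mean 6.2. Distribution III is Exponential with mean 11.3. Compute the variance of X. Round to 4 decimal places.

50.7937

Per component, I: μ=1.36, E[X²]=2.9784; II: μ=6.2, E[X²]=76.88; III: μ=11.3, E[X²]=255.38.
E[X] = 0.37·1.36 + 0.47·6.2 + 0.16·11.3 = 5.2252.
E[X²] = 0.37·2.9784 + 0.47·76.88 + 0.16·255.38 = 78.0964.
Var(X) = E[X²] − (E[X])² = 78.0964 − 27.3027 = 50.7937.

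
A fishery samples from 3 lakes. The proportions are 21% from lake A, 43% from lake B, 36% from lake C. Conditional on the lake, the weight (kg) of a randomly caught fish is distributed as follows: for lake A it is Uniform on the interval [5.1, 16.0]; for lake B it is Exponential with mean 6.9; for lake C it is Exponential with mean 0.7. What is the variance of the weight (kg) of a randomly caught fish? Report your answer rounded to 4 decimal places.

37.2163

Per component, A: μ=10.55, E[X²]=121.203; B: μ=6.9, E[X²]=95.22; C: μ=0.7, E[X²]=0.98.
E[X] = 0.21·10.55 + 0.43·6.9 + 0.36·0.7 = 5.4345.
E[X²] = 0.21·121.203 + 0.43·95.22 + 0.36·0.98 = 66.7501.
Var(X) = E[X²] − (E[X])² = 66.7501 − 29.5338 = 37.2163.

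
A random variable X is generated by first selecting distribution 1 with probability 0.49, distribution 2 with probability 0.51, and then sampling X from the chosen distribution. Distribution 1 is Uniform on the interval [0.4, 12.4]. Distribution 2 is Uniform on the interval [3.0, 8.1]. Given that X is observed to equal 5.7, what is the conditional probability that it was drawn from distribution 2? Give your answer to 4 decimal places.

0.7101

Likelihoods f(5.7 | ·): 1: 0.0833333; 2: 0.196078.
Posterior ∝ prior × likelihood. Numerator for 2: 0.51·0.196078 = 0.1.
Normalizing constant: 0.49·0.0833333 + 0.51·0.196078 = 0.140833.
P(2 | observation) = 0.1 / 0.140833 = 0.710059.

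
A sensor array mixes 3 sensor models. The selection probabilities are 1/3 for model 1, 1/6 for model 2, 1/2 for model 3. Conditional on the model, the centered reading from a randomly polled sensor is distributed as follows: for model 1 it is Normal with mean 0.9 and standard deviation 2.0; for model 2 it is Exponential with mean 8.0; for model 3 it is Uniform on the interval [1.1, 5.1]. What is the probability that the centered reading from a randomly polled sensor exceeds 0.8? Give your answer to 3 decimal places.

Conditional on each model, P(X > 0.8): 1: 0.519939; 2: 0.904837; 3: 1.
By total probability, P(X > 0.8) = 0.333333·0.519939 + 0.166667·0.904837 + 0.5·1 = 0.824119.

0.824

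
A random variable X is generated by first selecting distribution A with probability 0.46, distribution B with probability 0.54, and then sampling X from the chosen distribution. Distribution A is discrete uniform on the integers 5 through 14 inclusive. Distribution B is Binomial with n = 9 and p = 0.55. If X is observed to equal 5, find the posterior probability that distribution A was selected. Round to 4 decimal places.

0.2468

Likelihoods P(X=5 | ·): A: 0.1; B: 0.260036.
Posterior ∝ prior × likelihood. Numerator for A: 0.46·0.1 = 0.046.
Normalizing constant: 0.46·0.1 + 0.54·0.260036 = 0.18642.
P(A | observation) = 0.046 / 0.18642 = 0.246755.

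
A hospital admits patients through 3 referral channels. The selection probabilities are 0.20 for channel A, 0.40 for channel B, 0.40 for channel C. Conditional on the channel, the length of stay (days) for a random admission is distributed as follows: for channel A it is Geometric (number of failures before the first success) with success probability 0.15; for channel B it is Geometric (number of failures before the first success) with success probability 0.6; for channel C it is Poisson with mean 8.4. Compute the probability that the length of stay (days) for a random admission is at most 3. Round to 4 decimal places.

0.4983

Conditional on each channel, P(X ≤ 3): A: 0.477994; B: 0.9744; C: 0.0322604.
By total probability, P(X ≤ 3) = 0.2·0.477994 + 0.4·0.9744 + 0.4·0.0322604 = 0.498263.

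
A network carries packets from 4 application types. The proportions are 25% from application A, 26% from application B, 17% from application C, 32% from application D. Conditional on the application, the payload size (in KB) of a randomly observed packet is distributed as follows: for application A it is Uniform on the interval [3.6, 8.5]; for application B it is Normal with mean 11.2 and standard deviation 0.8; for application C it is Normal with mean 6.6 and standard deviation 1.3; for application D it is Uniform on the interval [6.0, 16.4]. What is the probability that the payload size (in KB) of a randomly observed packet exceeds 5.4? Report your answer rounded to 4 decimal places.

Conditional on each application, P(X > 5.4): A: 0.632653; B: 1; C: 0.822016; D: 1.
By total probability, P(X > 5.4) = 0.25·0.632653 + 0.26·1 + 0.17·0.822016 + 0.32·1 = 0.877906.

0.8779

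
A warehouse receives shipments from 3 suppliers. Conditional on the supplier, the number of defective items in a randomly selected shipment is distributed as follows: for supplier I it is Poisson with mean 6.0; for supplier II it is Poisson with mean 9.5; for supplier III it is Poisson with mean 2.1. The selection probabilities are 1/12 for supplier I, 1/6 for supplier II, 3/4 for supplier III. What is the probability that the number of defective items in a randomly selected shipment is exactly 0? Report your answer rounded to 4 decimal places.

0.0921

Conditional on each supplier, P(X = 0): I: 0.00247875; II: 7.48518e-05; III: 0.122456.
By total probability, P(X = 0) = 0.0833333·0.00247875 + 0.166667·7.48518e-05 + 0.75·0.122456 = 0.0920614.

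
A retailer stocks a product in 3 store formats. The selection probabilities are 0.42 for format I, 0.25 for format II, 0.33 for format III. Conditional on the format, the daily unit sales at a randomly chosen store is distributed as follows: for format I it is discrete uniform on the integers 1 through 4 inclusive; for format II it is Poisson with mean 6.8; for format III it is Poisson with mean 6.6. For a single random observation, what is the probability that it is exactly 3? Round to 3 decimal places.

0.141

Conditional on each format, P(X = 3): I: 0.25; II: 0.0583678; III: 0.0651834.
By total probability, P(X = 3) = 0.42·0.25 + 0.25·0.0583678 + 0.33·0.0651834 = 0.141102.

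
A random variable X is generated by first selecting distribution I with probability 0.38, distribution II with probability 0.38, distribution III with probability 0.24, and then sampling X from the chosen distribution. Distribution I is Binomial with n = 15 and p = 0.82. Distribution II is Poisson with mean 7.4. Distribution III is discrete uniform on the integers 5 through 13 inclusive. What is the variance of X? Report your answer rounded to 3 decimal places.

Per component, I: μ=12.3, E[X²]=153.504; II: μ=7.4, E[X²]=62.16; III: μ=9, E[X²]=87.6667.
E[X] = 0.38·12.3 + 0.38·7.4 + 0.24·9 = 9.646.
E[X²] = 0.38·153.504 + 0.38·62.16 + 0.24·87.6667 = 102.992.
Var(X) = E[X²] − (E[X])² = 102.992 − 93.0453 = 9.947.

9.947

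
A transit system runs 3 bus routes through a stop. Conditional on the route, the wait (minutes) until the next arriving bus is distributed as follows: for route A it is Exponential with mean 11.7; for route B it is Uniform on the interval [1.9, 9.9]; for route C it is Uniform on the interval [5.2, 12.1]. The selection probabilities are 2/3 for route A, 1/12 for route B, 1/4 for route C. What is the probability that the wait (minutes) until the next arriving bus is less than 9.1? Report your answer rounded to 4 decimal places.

Conditional on each route, P(X < 9.1): A: 0.540574; B: 0.9; C: 0.565217.
By total probability, P(X < 9.1) = 0.666667·0.540574 + 0.0833333·0.9 + 0.25·0.565217 = 0.576687.

0.5767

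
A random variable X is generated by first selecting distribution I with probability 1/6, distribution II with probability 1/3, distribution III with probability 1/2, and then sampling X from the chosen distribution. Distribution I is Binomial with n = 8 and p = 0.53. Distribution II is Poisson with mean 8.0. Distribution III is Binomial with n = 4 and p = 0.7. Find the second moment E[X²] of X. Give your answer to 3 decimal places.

31.668

For each component E[X²] = Var + (mean)², giving I: 19.9704; II: 72; III: 8.68.
Overall E[X²] = 0.166667·19.9704 + 0.333333·72 + 0.5·8.68 = 31.6684.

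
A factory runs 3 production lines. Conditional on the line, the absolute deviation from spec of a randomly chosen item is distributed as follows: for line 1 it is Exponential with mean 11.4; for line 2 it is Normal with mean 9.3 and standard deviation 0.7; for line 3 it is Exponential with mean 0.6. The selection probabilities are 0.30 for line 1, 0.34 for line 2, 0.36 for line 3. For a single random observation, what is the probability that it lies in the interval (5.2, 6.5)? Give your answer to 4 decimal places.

0.0206

Conditional on each line, P(5.2 < X < 6.5): 1: 0.0682987; 2: 3.16689e-05; 3: 0.000152502.
By total probability, P(5.2 < X < 6.5) = 0.3·0.0682987 + 0.34·3.16689e-05 + 0.36·0.000152502 = 0.0205553.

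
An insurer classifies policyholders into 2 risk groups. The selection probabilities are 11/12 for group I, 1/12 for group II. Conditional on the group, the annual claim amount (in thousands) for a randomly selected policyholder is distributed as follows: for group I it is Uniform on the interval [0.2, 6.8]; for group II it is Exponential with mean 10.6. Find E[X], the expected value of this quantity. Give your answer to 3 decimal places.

Component means — I: 3.5; II: 10.6.
E[X] = 0.916667·3.5 + 0.0833333·10.6 = 4.09167.

4.092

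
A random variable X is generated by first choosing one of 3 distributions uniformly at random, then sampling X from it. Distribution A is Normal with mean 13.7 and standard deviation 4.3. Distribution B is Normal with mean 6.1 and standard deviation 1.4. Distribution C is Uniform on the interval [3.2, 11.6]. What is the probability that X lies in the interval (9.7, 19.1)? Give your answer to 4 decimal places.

Conditional on each component, P(9.7 < X < 19.1): A: 0.719283; B: 0.005064; C: 0.22619.
By total probability, P(9.7 < X < 19.1) = 0.333333·0.719283 + 0.333333·0.005064 + 0.333333·0.22619 = 0.316846.

0.3168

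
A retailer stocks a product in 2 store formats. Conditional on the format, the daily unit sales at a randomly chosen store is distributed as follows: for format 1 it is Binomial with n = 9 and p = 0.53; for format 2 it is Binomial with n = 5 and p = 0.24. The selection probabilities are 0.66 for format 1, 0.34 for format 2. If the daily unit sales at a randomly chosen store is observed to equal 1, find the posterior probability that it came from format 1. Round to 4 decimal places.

Likelihoods P(X=1 | ·): 1: 0.011358; 2: 0.400346.
Posterior ∝ prior × likelihood. Numerator for 1: 0.66·0.011358 = 0.00749627.
Normalizing constant: 0.66·0.011358 + 0.34·0.400346 = 0.143614.
P(1 | observation) = 0.00749627 / 0.143614 = 0.0521974.

0.0522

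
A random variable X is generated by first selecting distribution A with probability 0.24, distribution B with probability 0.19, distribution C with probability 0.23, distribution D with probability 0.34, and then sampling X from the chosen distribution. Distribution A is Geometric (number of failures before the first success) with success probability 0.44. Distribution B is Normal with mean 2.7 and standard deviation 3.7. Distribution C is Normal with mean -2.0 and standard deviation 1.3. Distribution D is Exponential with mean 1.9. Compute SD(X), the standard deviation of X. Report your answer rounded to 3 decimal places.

Per component, A: μ=1.27273, E[X²]=4.5124; B: μ=2.7, E[X²]=20.98; C: μ=-2, E[X²]=5.69; D: μ=1.9, E[X²]=7.22.
E[X] = 0.24·1.27273 + 0.19·2.7 + 0.23·-2 + 0.34·1.9 = 1.00445.
E[X²] = 0.24·4.5124 + 0.19·20.98 + 0.23·5.69 + 0.34·7.22 = 8.83268.
Var(X) = E[X²] − (E[X])² = 8.83268 − 1.00893 = 7.82375.
SD(X) = √7.82375 = 2.7971.

2.797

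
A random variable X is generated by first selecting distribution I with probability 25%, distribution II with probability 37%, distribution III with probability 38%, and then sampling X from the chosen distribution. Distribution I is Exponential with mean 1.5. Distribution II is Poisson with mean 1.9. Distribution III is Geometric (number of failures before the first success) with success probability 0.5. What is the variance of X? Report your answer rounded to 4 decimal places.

2.1779

Per component, I: μ=1.5, E[X²]=4.5; II: μ=1.9, E[X²]=5.51; III: μ=1, E[X²]=3.
E[X] = 0.25·1.5 + 0.37·1.9 + 0.38·1 = 1.458.
E[X²] = 0.25·4.5 + 0.37·5.51 + 0.38·3 = 4.3037.
Var(X) = E[X²] − (E[X])² = 4.3037 − 2.12576 = 2.17794.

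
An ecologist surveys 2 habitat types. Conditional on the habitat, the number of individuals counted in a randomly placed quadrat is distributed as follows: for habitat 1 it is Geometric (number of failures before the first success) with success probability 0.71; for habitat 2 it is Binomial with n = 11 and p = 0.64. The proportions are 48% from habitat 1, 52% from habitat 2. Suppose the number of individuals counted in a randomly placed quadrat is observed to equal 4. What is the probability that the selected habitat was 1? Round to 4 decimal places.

Likelihoods P(X=4 | ·): 1: 0.0050217; 2: 0.0433862.
Posterior ∝ prior × likelihood. Numerator for 1: 0.48·0.0050217 = 0.00241041.
Normalizing constant: 0.48·0.0050217 + 0.52·0.0433862 = 0.0249712.
P(1 | observation) = 0.00241041 / 0.0249712 = 0.0965277.

0.0965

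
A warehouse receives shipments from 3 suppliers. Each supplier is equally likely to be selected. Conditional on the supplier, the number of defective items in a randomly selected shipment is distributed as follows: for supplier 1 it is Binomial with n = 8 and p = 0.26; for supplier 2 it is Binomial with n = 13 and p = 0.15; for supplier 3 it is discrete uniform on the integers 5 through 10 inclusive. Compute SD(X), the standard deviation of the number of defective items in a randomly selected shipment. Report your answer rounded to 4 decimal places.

Per component, 1: μ=2.08, E[X²]=5.8656; 2: μ=1.95, E[X²]=5.46; 3: μ=7.5, E[X²]=59.1667.
E[X] = 0.333333·2.08 + 0.333333·1.95 + 0.333333·7.5 = 3.84333.
E[X²] = 0.333333·5.8656 + 0.333333·5.46 + 0.333333·59.1667 = 23.4974.
Var(X) = E[X²] − (E[X])² = 23.4974 − 14.7712 = 8.72621.
SD(X) = √8.72621 = 2.95402.

2.9540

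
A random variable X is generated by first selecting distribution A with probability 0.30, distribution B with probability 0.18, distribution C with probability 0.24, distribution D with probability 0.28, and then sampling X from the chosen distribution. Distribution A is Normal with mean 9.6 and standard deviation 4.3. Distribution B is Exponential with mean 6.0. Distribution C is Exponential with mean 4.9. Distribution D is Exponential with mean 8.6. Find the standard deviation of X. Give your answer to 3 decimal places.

6.495

Per component, A: μ=9.6, E[X²]=110.65; B: μ=6, E[X²]=72; C: μ=4.9, E[X²]=48.02; D: μ=8.6, E[X²]=147.92.
E[X] = 0.3·9.6 + 0.18·6 + 0.24·4.9 + 0.28·8.6 = 7.544.
E[X²] = 0.3·110.65 + 0.18·72 + 0.24·48.02 + 0.28·147.92 = 99.0974.
Var(X) = E[X²] − (E[X])² = 99.0974 − 56.9119 = 42.1855.
SD(X) = √42.1855 = 6.49503.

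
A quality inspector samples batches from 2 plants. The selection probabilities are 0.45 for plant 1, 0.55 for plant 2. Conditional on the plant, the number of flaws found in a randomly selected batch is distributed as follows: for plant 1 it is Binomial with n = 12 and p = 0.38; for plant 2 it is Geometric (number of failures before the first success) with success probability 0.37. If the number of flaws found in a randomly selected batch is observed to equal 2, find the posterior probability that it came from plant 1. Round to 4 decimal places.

0.3083

Likelihoods P(X=2 | ·): 1: 0.0799886; 2: 0.146853.
Posterior ∝ prior × likelihood. Numerator for 1: 0.45·0.0799886 = 0.0359949.
Normalizing constant: 0.45·0.0799886 + 0.55·0.146853 = 0.116764.
P(1 | observation) = 0.0359949 / 0.116764 = 0.30827.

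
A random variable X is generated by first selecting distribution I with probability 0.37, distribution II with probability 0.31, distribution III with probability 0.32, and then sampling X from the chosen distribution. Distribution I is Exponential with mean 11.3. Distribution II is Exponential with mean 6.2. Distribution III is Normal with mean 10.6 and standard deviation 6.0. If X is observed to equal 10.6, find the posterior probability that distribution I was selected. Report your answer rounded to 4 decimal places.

0.2971

Likelihoods f(10.6 | ·): I: 0.0346362; II: 0.0291813; III: 0.0664904.
Posterior ∝ prior × likelihood. Numerator for I: 0.37·0.0346362 = 0.0128154.
Normalizing constant: 0.37·0.0346362 + 0.31·0.0291813 + 0.32·0.0664904 = 0.0431385.
P(I | observation) = 0.0128154 / 0.0431385 = 0.297075.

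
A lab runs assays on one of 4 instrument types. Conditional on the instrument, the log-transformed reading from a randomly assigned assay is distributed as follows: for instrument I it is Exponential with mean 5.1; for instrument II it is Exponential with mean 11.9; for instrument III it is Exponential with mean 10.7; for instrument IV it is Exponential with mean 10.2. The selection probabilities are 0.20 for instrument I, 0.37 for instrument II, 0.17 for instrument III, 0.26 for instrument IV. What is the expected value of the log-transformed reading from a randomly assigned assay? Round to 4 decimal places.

9.8940

Component means — I: 5.1; II: 11.9; III: 10.7; IV: 10.2.
E[X] = 0.2·5.1 + 0.37·11.9 + 0.17·10.7 + 0.26·10.2 = 9.894.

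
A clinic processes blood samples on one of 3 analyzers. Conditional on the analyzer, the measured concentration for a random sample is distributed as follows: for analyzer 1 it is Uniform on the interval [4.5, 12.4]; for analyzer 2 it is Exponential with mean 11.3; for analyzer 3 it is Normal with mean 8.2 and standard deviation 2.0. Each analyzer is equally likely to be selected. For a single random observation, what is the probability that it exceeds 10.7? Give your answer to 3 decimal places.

0.236

Conditional on each analyzer, P(X > 10.7): 1: 0.21519; 2: 0.387941; 3: 0.10565.
By total probability, P(X > 10.7) = 0.333333·0.21519 + 0.333333·0.387941 + 0.333333·0.10565 = 0.23626.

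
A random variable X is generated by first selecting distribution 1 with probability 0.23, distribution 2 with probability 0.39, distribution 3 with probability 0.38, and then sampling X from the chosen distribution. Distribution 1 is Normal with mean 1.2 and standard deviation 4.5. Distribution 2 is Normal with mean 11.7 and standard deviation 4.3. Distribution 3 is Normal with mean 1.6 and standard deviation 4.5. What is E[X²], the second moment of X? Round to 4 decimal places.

For each component E[X²] = Var + (mean)², giving 1: 21.69; 2: 155.38; 3: 22.81.
Overall E[X²] = 0.23·21.69 + 0.39·155.38 + 0.38·22.81 = 74.2547.

74.2547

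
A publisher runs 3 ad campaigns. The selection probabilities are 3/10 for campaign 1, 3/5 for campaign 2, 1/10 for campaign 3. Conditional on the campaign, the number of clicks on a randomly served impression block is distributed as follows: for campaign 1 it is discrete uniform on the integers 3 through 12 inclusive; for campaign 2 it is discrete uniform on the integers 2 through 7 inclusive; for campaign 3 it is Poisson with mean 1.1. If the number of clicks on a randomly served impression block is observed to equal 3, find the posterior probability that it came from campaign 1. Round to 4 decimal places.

0.2184

Likelihoods P(X=3 | ·): 1: 0.1; 2: 0.166667; 3: 0.0738419.
Posterior ∝ prior × likelihood. Numerator for 1: 0.3·0.1 = 0.03.
Normalizing constant: 0.3·0.1 + 0.6·0.166667 + 0.1·0.0738419 = 0.137384.
P(1 | observation) = 0.03 / 0.137384 = 0.218366.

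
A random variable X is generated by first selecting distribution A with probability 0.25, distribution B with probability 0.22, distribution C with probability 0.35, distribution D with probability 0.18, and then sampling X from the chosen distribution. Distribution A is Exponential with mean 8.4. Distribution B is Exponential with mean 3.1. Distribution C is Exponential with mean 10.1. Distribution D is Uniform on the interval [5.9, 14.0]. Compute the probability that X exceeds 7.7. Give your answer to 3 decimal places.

Conditional on each component, P(X > 7.7): A: 0.39985; B: 0.0834197; C: 0.466556; D: 0.777778.
By total probability, P(X > 7.7) = 0.25·0.39985 + 0.22·0.0834197 + 0.35·0.466556 + 0.18·0.777778 = 0.42161.

0.422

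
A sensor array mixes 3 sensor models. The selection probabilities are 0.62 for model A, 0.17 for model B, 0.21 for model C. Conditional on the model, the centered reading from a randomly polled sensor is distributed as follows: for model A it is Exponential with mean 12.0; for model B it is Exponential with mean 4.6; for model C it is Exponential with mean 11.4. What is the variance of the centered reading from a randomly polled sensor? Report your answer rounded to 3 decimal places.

Per component, A: μ=12, E[X²]=288; B: μ=4.6, E[X²]=42.32; C: μ=11.4, E[X²]=259.92.
E[X] = 0.62·12 + 0.17·4.6 + 0.21·11.4 = 10.616.
E[X²] = 0.62·288 + 0.17·42.32 + 0.21·259.92 = 240.338.
Var(X) = E[X²] − (E[X])² = 240.338 − 112.699 = 127.638.

127.638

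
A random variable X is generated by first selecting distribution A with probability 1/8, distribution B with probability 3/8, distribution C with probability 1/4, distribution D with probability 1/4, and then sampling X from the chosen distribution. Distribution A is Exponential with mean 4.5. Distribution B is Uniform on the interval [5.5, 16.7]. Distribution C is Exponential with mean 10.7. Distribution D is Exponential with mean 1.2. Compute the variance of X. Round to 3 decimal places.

53.861

Per component, A: μ=4.5, E[X²]=40.5; B: μ=11.1, E[X²]=133.663; C: μ=10.7, E[X²]=228.98; D: μ=1.2, E[X²]=2.88.
E[X] = 0.125·4.5 + 0.375·11.1 + 0.25·10.7 + 0.25·1.2 = 7.7.
E[X²] = 0.125·40.5 + 0.375·133.663 + 0.25·228.98 + 0.25·2.88 = 113.151.
Var(X) = E[X²] − (E[X])² = 113.151 − 59.29 = 53.8612.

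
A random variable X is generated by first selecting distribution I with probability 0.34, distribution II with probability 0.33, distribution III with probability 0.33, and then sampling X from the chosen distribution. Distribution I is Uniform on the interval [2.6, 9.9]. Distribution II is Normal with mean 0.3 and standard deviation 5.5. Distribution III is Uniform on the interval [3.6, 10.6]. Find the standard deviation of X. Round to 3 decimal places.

Per component, I: μ=6.25, E[X²]=43.5033; II: μ=0.3, E[X²]=30.34; III: μ=7.1, E[X²]=54.4933.
E[X] = 0.34·6.25 + 0.33·0.3 + 0.33·7.1 = 4.567.
E[X²] = 0.34·43.5033 + 0.33·30.34 + 0.33·54.4933 = 42.7861.
Var(X) = E[X²] − (E[X])² = 42.7861 − 20.8575 = 21.9286.
SD(X) = √21.9286 = 4.6828.

4.683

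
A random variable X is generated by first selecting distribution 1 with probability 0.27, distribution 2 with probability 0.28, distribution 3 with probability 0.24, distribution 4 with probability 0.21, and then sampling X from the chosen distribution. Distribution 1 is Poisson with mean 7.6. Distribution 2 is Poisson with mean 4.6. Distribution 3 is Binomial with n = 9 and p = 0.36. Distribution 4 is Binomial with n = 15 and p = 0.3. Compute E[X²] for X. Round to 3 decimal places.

For each component E[X²] = Var + (mean)², giving 1: 65.36; 2: 25.76; 3: 12.5712; 4: 23.4.
Overall E[X²] = 0.27·65.36 + 0.28·25.76 + 0.24·12.5712 + 0.21·23.4 = 32.7911.

32.791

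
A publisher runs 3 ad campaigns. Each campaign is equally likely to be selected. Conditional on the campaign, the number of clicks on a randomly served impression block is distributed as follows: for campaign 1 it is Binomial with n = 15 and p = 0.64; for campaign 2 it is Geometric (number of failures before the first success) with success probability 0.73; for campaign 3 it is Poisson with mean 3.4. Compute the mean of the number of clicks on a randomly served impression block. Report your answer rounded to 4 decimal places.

Component means — 1: 9.6; 2: 0.369863; 3: 3.4.
E[X] = 0.333333·9.6 + 0.333333·0.369863 + 0.333333·3.4 = 4.45662.

4.4566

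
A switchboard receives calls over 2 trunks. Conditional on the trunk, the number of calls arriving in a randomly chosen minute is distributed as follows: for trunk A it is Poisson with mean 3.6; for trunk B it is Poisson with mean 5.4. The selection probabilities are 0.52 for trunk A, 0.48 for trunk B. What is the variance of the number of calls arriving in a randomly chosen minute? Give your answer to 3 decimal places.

Per component, A: μ=3.6, E[X²]=16.56; B: μ=5.4, E[X²]=34.56.
E[X] = 0.52·3.6 + 0.48·5.4 = 4.464.
E[X²] = 0.52·16.56 + 0.48·34.56 = 25.2.
Var(X) = E[X²] − (E[X])² = 25.2 − 19.9273 = 5.2727.

5.273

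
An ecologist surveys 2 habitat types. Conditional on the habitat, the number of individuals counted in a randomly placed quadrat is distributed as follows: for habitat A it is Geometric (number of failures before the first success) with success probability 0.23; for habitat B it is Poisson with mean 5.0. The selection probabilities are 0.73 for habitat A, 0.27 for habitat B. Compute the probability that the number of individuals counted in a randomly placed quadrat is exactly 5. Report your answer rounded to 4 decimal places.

0.0928

Conditional on each habitat, P(X = 5): A: 0.062256; B: 0.175467.
By total probability, P(X = 5) = 0.73·0.062256 + 0.27·0.175467 = 0.0928231.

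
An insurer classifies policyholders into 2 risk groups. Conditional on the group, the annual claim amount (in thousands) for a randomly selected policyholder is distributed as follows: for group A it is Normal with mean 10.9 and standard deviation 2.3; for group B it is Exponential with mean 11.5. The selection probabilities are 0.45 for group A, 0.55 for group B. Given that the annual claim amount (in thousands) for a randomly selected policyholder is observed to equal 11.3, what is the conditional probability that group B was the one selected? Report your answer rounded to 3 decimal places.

0.189

Likelihoods f(11.3 | ·): A: 0.17085; B: 0.0325507.
Posterior ∝ prior × likelihood. Numerator for B: 0.55·0.0325507 = 0.0179029.
Normalizing constant: 0.45·0.17085 + 0.55·0.0325507 = 0.0947853.
P(B | observation) = 0.0179029 / 0.0947853 = 0.188878.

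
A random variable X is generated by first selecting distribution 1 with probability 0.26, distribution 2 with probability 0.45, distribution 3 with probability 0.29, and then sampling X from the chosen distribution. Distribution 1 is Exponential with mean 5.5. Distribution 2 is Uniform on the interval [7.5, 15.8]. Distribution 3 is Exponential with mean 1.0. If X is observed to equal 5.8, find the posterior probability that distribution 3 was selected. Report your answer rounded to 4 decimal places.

Likelihoods f(5.8 | ·): 1: 0.0633365; 2: 0; 3: 0.00302755.
Posterior ∝ prior × likelihood. Numerator for 3: 0.29·0.00302755 = 0.000877991.
Normalizing constant: 0.26·0.0633365 + 0.45·0 + 0.29·0.00302755 = 0.0173455.
P(3 | observation) = 0.000877991 / 0.0173455 = 0.0506178.

0.0506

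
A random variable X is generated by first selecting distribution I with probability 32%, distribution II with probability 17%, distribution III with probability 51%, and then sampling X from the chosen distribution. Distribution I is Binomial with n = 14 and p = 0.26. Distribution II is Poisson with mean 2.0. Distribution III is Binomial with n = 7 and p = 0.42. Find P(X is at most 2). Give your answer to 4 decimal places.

Conditional on each component, P(X ≤ 2): I: 0.253265; II: 0.676676; III: 0.377143.
By total probability, P(X ≤ 2) = 0.32·0.253265 + 0.17·0.676676 + 0.51·0.377143 = 0.388423.

0.3884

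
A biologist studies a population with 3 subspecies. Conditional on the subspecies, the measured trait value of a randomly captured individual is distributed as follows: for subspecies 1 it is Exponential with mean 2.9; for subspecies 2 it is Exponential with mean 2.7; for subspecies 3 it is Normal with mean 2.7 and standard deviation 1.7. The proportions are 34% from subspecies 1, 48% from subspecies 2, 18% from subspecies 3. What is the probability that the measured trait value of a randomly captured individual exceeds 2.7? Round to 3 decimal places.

0.401

Conditional on each subspecies, P(X > 2.7): 1: 0.394146; 2: 0.367879; 3: 0.5.
By total probability, P(X > 2.7) = 0.34·0.394146 + 0.48·0.367879 + 0.18·0.5 = 0.400592.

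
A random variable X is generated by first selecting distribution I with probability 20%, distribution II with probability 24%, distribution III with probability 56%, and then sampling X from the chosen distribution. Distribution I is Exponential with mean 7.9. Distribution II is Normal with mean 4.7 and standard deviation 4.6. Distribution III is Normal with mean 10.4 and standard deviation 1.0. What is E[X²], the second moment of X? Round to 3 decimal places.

96.474

For each component E[X²] = Var + (mean)², giving I: 124.82; II: 43.25; III: 109.16.
Overall E[X²] = 0.2·124.82 + 0.24·43.25 + 0.56·109.16 = 96.4736.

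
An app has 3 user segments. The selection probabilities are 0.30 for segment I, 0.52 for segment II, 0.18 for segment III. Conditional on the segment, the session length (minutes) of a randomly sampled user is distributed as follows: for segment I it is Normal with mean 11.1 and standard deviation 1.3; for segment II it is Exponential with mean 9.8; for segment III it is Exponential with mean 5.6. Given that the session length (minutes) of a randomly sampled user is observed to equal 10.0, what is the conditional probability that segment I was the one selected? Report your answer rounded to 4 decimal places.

0.7242

Likelihoods f(10.0 | ·): I: 0.214533; II: 0.0367804; III: 0.0299424.
Posterior ∝ prior × likelihood. Numerator for I: 0.3·0.214533 = 0.0643599.
Normalizing constant: 0.3·0.214533 + 0.52·0.0367804 + 0.18·0.0299424 = 0.0888754.
P(I | observation) = 0.0643599 / 0.0888754 = 0.72416.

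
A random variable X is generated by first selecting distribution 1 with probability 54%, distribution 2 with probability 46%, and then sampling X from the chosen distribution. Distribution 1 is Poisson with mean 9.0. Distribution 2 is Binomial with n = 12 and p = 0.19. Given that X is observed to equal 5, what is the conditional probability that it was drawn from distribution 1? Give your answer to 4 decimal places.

Likelihoods P(X=5 | ·): 1: 0.0607269; 2: 0.044863.
Posterior ∝ prior × likelihood. Numerator for 1: 0.54·0.0607269 = 0.0327925.
Normalizing constant: 0.54·0.0607269 + 0.46·0.044863 = 0.0534295.
P(1 | observation) = 0.0327925 / 0.0534295 = 0.613753.

0.6138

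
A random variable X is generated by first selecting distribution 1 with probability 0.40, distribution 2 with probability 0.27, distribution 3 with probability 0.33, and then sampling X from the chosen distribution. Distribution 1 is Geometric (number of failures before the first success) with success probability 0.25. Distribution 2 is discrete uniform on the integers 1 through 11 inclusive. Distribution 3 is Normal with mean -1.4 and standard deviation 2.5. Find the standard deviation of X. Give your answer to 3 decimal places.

4.239

Per component, 1: μ=3, E[X²]=21; 2: μ=6, E[X²]=46; 3: μ=-1.4, E[X²]=8.21.
E[X] = 0.4·3 + 0.27·6 + 0.33·-1.4 = 2.358.
E[X²] = 0.4·21 + 0.27·46 + 0.33·8.21 = 23.5293.
Var(X) = E[X²] − (E[X])² = 23.5293 − 5.56016 = 17.9691.
SD(X) = √17.9691 = 4.239.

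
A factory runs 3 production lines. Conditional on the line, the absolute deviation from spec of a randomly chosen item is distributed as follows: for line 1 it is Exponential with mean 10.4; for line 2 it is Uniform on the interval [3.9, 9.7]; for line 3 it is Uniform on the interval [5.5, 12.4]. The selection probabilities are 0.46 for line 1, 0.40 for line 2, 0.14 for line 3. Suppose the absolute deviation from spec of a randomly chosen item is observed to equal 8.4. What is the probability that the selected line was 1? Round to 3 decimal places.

0.181

Likelihoods f(8.4 | ·): 1: 0.0428736; 2: 0.172414; 3: 0.144928.
Posterior ∝ prior × likelihood. Numerator for 1: 0.46·0.0428736 = 0.0197219.
Normalizing constant: 0.46·0.0428736 + 0.4·0.172414 + 0.14·0.144928 = 0.108977.
P(1 | observation) = 0.0197219 / 0.108977 = 0.180972.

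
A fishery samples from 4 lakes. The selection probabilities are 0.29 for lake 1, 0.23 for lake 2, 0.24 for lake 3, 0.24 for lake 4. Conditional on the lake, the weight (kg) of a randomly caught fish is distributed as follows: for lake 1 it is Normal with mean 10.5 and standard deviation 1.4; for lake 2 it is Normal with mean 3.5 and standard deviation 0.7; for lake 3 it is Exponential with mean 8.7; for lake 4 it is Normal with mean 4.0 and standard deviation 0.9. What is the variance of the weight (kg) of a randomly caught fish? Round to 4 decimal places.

Per component, 1: μ=10.5, E[X²]=112.21; 2: μ=3.5, E[X²]=12.74; 3: μ=8.7, E[X²]=151.38; 4: μ=4, E[X²]=16.81.
E[X] = 0.29·10.5 + 0.23·3.5 + 0.24·8.7 + 0.24·4 = 6.898.
E[X²] = 0.29·112.21 + 0.23·12.74 + 0.24·151.38 + 0.24·16.81 = 75.8367.
Var(X) = E[X²] − (E[X])² = 75.8367 − 47.5824 = 28.2543.

28.2543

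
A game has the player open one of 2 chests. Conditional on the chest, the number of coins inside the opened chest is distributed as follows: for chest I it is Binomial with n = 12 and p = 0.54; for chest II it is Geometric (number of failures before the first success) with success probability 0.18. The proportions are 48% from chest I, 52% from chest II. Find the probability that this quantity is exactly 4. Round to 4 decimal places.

0.0828

Conditional on each chest, P(X = 4): I: 0.0843807; II: 0.0813819.
By total probability, P(X = 4) = 0.48·0.0843807 + 0.52·0.0813819 = 0.0828213.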